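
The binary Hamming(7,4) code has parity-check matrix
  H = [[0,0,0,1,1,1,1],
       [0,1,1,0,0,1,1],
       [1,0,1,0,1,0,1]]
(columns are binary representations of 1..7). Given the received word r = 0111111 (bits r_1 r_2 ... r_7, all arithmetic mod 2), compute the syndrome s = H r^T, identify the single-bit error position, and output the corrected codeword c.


s = (0, 0, 1)^T, error position = 1, corrected codeword c = 1111111

Compute s = H r^T mod 2 one row at a time:
  s_1 = 1 + 1 + 1 + 1 = 4 ≡ 0 (mod 2).
  s_2 = 1 + 1 + 1 + 1 = 4 ≡ 0 (mod 2).
  s_3 = 0 + 1 + 1 + 1 = 3 ≡ 1 (mod 2).
s = (0, 0, 1)^T — this equals column 1 of H (binary 001), so error is at position 1.
Correct: flip bit 1 of r = 0111111 to get c = 1111111.


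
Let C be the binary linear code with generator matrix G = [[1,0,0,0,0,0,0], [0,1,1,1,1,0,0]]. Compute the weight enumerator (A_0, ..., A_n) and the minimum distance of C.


Weight distribution: A_0 = 1, A_1 = 1, A_4 = 1, A_5 = 1. Minimum distance d = 1.

Enumerate all 2^2 = 4 messages m ∈ F_2^2.
For each, compute codeword c = mG in F_2^7, then tally its weight.
  m = 00 → c = 0000000, weight = 0.
  m = 10 → c = 1000000, weight = 1.
  m = 01 → c = 0111100, weight = 4.
  m = 11 → c = 1111100, weight = 5.
Tally weights:
  weight 0: 1 codewords.
  weight 1: 1 codewords.
  weight 4: 1 codewords.
  weight 5: 1 codewords.
Minimum distance d = smallest w > 0 with A_w > 0 = 1.
Sanity: Σ A_w = 4 = 2^2 = 4 ✓.


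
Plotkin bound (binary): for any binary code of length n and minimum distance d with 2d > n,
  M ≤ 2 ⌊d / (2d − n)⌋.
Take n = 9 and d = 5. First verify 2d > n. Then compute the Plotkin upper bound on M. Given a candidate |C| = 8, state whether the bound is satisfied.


Plotkin bound M ≤ 10; given |C| = 8 ≤ bound (satisfied).

Check applicability: 2d = 10, n = 9.
2d − n = 1 > 0, so Plotkin applies.
Compute d/(2d−n) = 5/1 ≈ 5.0000.
⌊d/(2d−n)⌋ = 5.
Plotkin bound: M ≤ 2·5 = 10.
Given |C| = 8, check: satisfied.
This |C| is below the Plotkin bound.


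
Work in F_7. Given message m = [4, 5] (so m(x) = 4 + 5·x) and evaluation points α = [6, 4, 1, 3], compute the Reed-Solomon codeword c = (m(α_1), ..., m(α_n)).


c = [6, 3, 2, 5]

Message polynomial: m(x) = 4 + 5·x (mod 7).
For each evaluation point α_i, compute m(α_i) mod 7:
  α_1 = 6: Horner steps 5 → 6, so m(6) = 6.
  α_2 = 4: Horner steps 5 → 3, so m(4) = 3.
  α_3 = 1: Horner steps 5 → 2, so m(1) = 2.
  α_4 = 3: Horner steps 5 → 5, so m(3) = 5.
Codeword c = [6, 3, 2, 5] ∈ F_7^4.


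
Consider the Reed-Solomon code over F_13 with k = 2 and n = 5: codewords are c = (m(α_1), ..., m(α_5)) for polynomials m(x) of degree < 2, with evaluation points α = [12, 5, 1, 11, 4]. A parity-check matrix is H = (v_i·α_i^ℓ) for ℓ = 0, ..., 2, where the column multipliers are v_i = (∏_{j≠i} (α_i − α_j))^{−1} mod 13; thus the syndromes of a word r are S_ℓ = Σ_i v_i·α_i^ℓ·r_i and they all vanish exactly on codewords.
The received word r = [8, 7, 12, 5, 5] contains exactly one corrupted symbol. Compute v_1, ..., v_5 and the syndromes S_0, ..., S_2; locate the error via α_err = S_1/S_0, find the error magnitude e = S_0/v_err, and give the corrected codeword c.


S = (10, 6, 1), error at position 4, error magnitude e = 12, c = [8, 7, 12, 6, 5].

Step 1: column multipliers v_i = (∏_{j≠i}(α_i − α_j))^{−1} mod 13.
  i = 1 (α = 12): (12−5)(12−1)(12−11)(12−4) = 7·11·1·8 = 616 ≡ 5, so v_1 = 5^{−1} = 8 (mod 13).
  i = 2 (α = 5): (5−12)(5−1)(5−11)(5−4) = (−7)·4·(−6)·1 = 168 ≡ 12, so v_2 = 12^{−1} = 12 (mod 13).
  i = 3 (α = 1): (1−12)(1−5)(1−11)(1−4) = (−11)·(−4)·(−10)·(−3) = 1320 ≡ 7, so v_3 = 7^{−1} = 2 (mod 13).
  i = 4 (α = 11): (11−12)(11−5)(11−1)(11−4) = (−1)·6·10·7 = −420 ≡ 9, so v_4 = 9^{−1} = 3 (mod 13).
  i = 5 (α = 4): (4−12)(4−5)(4−1)(4−11) = (−8)·(−1)·3·(−7) = −168 ≡ 1, so v_5 = 1^{−1} = 1 (mod 13).
  v = [8, 12, 2, 3, 1].
Step 2: syndromes of r = [8, 7, 12, 5, 5] (all sums mod 13).
  S_0 = Σ v_i r_i = 8·8 + 12·7 + 2·12 + 3·5 + 1·5 = 192 ≡ 10.
  S_1 = Σ v_i α_i r_i = 8·12·8 + 12·5·7 + 2·1·12 + 3·11·5 + 1·4·5 = 1397 ≡ 6.
  α_i^2 mod 13 = [1, 12, 1, 4, 3].
  S_2 = Σ v_i α_i^2 r_i = 8·1·8 + 12·12·7 + 2·1·12 + 3·4·5 + 1·3·5 = 1171 ≡ 1.
  S = (10, 6, 1) ≠ 0, so r is not a codeword (an error is present).
Step 3: locate the error. For a single error e at position i, S_ℓ = v_i·e·α_i^ℓ, so α_err = S_1/S_0.
  S_0^{−1} = 10^{−1} = 4 (mod 13), so α_err = 6·4 = 24 ≡ 11 = α_4. Error position i = 4.
  Consistency check: S_2/S_1 = 1·11 = 11 ≡ 11 = α_err ✓ (single-error assumption holds).
Step 4: error magnitude e = S_0/v_4 = S_0·∏_{j≠4}(α_4 − α_j) = 10·9 = 90 ≡ 12 (mod 13).
Step 5: correct position 4: c_4 = r_4 − e = 5 − 12 ≡ 6 (mod 13). Hence c = [8, 7, 12, 6, 5].
  Check: interpolating c through the α_i gives m(x) = 10 + 2·x (degree < 2) with m(α_i) = c_i for every i, so c is indeed a codeword.


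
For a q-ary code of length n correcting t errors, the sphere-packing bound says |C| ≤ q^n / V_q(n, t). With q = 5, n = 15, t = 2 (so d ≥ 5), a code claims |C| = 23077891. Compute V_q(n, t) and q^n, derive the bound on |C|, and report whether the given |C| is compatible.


V_q(n, t) = 1741, q^n = 30517578125, Hamming bound = 17528764, |C| = 23077891 > bound (violated).

Step 1: Compute V_q(n, t) = Σ_{j=0}^2 C(n, j) (q−1)^j.
  j = 0: C(15,0)·(4)^0 = 1·1 = 1.
  j = 1: C(15,1)·(4)^1 = 15·4 = 60.
  j = 2: C(15,2)·(4)^2 = 105·16 = 1680.
  V_q(n, t) = 1 + 60 + 1680 = 1741.
Step 2: q^n = 5^15 = 30517578125.
Step 3: Hamming bound ⌊q^n / V_q(n,t)⌋ = ⌊30517578125/1741⌋ = 17528764.
Step 4: Compare |C| = 23077891 to 17528764: violated.
The claimed |C| lies above the Hamming bound, so no 5-ary code of length 15 with d ≥ 5 can have 23077891 codewords.


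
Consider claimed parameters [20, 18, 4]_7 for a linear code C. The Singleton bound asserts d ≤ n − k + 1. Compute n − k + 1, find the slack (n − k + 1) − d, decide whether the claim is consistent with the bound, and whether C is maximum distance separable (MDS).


Singleton RHS = n − k + 1 = 3, slack = -1, bound violated (no such code; not MDS).

Singleton bound: d ≤ n − k + 1.
Here n = 20, k = 18, so n − k + 1 = 3.
Given d = 4, check d ≤ 3: NO.
Slack = (n − k + 1) − d = -1.
The slack is negative: d = 4 exceeds n − k + 1 = 3 by 1, so the Singleton bound is violated and no linear [20, 18, 4]_7 code can exist. In particular it is not MDS (MDS requires d = n − k + 1 exactly).
Description: the claimed parameters are [20, 18, 4]_7; such a code would be impossible (violates the Singleton bound).


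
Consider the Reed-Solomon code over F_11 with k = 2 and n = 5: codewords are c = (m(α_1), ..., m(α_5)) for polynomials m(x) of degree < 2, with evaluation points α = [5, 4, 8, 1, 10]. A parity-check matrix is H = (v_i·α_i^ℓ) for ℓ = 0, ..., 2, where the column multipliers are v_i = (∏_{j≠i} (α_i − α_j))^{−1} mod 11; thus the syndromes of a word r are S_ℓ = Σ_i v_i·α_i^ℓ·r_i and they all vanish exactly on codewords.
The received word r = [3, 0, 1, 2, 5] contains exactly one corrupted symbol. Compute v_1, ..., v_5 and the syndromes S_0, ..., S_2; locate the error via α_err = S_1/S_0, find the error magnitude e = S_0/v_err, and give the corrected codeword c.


S = (9, 2, 9), error at position 5, error magnitude e = 9, c = [3, 0, 1, 2, 7].

Step 1: column multipliers v_i = (∏_{j≠i}(α_i − α_j))^{−1} mod 11.
  i = 1 (α = 5): (5−4)(5−8)(5−1)(5−10) = 1·(−3)·4·(−5) = 60 ≡ 5, so v_1 = 5^{−1} = 9 (mod 11).
  i = 2 (α = 4): (4−5)(4−8)(4−1)(4−10) = (−1)·(−4)·3·(−6) = −72 ≡ 5, so v_2 = 5^{−1} = 9 (mod 11).
  i = 3 (α = 8): (8−5)(8−4)(8−1)(8−10) = 3·4·7·(−2) = −168 ≡ 8, so v_3 = 8^{−1} = 7 (mod 11).
  i = 4 (α = 1): (1−5)(1−4)(1−8)(1−10) = (−4)·(−3)·(−7)·(−9) = 756 ≡ 8, so v_4 = 8^{−1} = 7 (mod 11).
  i = 5 (α = 10): (10−5)(10−4)(10−8)(10−1) = 5·6·2·9 = 540 ≡ 1, so v_5 = 1^{−1} = 1 (mod 11).
  v = [9, 9, 7, 7, 1].
Step 2: syndromes of r = [3, 0, 1, 2, 5] (all sums mod 11).
  S_0 = Σ v_i r_i = 9·3 + 9·0 + 7·1 + 7·2 + 1·5 = 53 ≡ 9.
  S_1 = Σ v_i α_i r_i = 9·5·3 + 9·4·0 + 7·8·1 + 7·1·2 + 1·10·5 = 255 ≡ 2.
  α_i^2 mod 11 = [3, 5, 9, 1, 1].
  S_2 = Σ v_i α_i^2 r_i = 9·3·3 + 9·5·0 + 7·9·1 + 7·1·2 + 1·1·5 = 163 ≡ 9.
  S = (9, 2, 9) ≠ 0, so r is not a codeword (an error is present).
Step 3: locate the error. For a single error e at position i, S_ℓ = v_i·e·α_i^ℓ, so α_err = S_1/S_0.
  S_0^{−1} = 9^{−1} = 5 (mod 11), so α_err = 2·5 = 10 ≡ 10 = α_5. Error position i = 5.
  Consistency check: S_2/S_1 = 9·6 = 54 ≡ 10 = α_err ✓ (single-error assumption holds).
Step 4: error magnitude e = S_0/v_5 = S_0·∏_{j≠5}(α_5 − α_j) = 9·1 = 9 ≡ 9 (mod 11).
Step 5: correct position 5: c_5 = r_5 − e = 5 − 9 ≡ 7 (mod 11). Hence c = [3, 0, 1, 2, 7].
  Check: interpolating c through the α_i gives m(x) = 10 + 3·x (degree < 2) with m(α_i) = c_i for every i, so c is indeed a codeword.


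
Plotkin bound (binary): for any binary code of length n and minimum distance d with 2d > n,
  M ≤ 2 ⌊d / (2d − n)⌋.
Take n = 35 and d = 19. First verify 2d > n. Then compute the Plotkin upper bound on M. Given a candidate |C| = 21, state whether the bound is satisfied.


Plotkin bound M ≤ 12; given |C| = 21 > bound (violated).

Check applicability: 2d = 38, n = 35.
2d − n = 3 > 0, so Plotkin applies.
Compute d/(2d−n) = 19/3 ≈ 6.3333.
⌊d/(2d−n)⌋ = 6.
Plotkin bound: M ≤ 2·6 = 12.
Given |C| = 21, check: VIOLATED.
This |C| is above the Plotkin bound, so no binary code with n = 35, d = 19 and 21 codewords exists.


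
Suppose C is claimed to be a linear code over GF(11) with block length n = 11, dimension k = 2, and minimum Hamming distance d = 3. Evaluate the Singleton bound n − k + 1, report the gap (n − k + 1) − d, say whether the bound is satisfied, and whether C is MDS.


Singleton RHS = n − k + 1 = 10, slack = 7, bound satisfied, not MDS.

Singleton bound: d ≤ n − k + 1.
Here n = 11, k = 2, so n − k + 1 = 10.
Given d = 3, check d ≤ 10: YES.
Slack = (n − k + 1) − d = 7.
The code is NOT MDS (slack = 7 > 0).
Description: the claimed parameters are [11, 2, 3]_11; such a code would be non-MDS.


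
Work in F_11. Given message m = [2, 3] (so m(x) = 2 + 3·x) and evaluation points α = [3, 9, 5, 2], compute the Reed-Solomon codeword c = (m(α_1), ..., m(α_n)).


c = [0, 7, 6, 8]

Message polynomial: m(x) = 2 + 3·x (mod 11).
For each evaluation point α_i, compute m(α_i) mod 11:
  α_1 = 3: Horner steps 3 → 0, so m(3) = 0.
  α_2 = 9: Horner steps 3 → 7, so m(9) = 7.
  α_3 = 5: Horner steps 3 → 6, so m(5) = 6.
  α_4 = 2: Horner steps 3 → 8, so m(2) = 8.
Codeword c = [0, 7, 6, 8] ∈ F_11^4.


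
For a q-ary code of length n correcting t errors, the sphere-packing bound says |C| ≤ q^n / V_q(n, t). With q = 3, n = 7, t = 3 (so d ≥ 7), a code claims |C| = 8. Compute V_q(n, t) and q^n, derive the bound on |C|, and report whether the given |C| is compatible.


V_q(n, t) = 379, q^n = 2187, Hamming bound = 5, |C| = 8 > bound (violated).

Step 1: Compute V_q(n, t) = Σ_{j=0}^3 C(n, j) (q−1)^j.
  j = 0: C(7,0)·(2)^0 = 1·1 = 1.
  j = 1: C(7,1)·(2)^1 = 7·2 = 14.
  j = 2: C(7,2)·(2)^2 = 21·4 = 84.
  j = 3: C(7,3)·(2)^3 = 35·8 = 280.
  V_q(n, t) = 1 + 14 + 84 + 280 = 379.
Step 2: q^n = 3^7 = 2187.
Step 3: Hamming bound ⌊q^n / V_q(n,t)⌋ = ⌊2187/379⌋ = 5.
Step 4: Compare |C| = 8 to 5: violated.
The claimed |C| lies above the Hamming bound, so no 3-ary code of length 7 with d ≥ 7 can have 8 codewords.


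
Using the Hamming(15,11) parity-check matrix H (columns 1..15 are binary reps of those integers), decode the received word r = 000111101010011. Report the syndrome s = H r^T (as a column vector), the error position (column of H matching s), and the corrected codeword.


s = (0, 0, 1, 1)^T, error position = 3, corrected codeword c = 001111101010011

Compute s = H r^T mod 2 one row at a time:
  s_1 = 0 + 1 + 0 + 1 + 0 + 0 + 1 + 1 = 4 ≡ 0 (mod 2).
  s_2 = 1 + 1 + 1 + 1 + 0 + 0 + 1 + 1 = 6 ≡ 0 (mod 2).
  s_3 = 0 + 0 + 1 + 1 + 0 + 1 + 1 + 1 = 5 ≡ 1 (mod 2).
  s_4 = 0 + 0 + 1 + 1 + 1 + 1 + 0 + 1 = 5 ≡ 1 (mod 2).
s = (0, 0, 1, 1)^T — this equals column 3 of H (binary 0011), so error is at position 3.
Correct: flip bit 3 of r = 000111101010011 to get c = 001111101010011.


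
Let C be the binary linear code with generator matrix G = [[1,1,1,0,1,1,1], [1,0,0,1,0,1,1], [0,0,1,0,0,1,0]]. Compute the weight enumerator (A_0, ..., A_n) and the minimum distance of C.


Weight distribution: A_0 = 1, A_2 = 1, A_4 = 5, A_6 = 1. Minimum distance d = 2.

Enumerate all 2^3 = 8 messages m ∈ F_2^3.
For each, compute codeword c = mG in F_2^7, then tally its weight.
  m = 000 → c = 0000000, weight = 0.
  m = 100 → c = 1110111, weight = 6.
  m = 010 → c = 1001011, weight = 4.
  m = 110 → c = 0111100, weight = 4.
  m = 001 → c = 0010010, weight = 2.
  m = 101 → c = 1100101, weight = 4.
  m = 011 → c = 1011001, weight = 4.
  m = 111 → c = 0101110, weight = 4.
Tally weights:
  weight 0: 1 codewords.
  weight 2: 1 codewords.
  weight 4: 5 codewords.
  weight 6: 1 codewords.
Minimum distance d = smallest w > 0 with A_w > 0 = 2.
Sanity: Σ A_w = 8 = 2^3 = 8 ✓.


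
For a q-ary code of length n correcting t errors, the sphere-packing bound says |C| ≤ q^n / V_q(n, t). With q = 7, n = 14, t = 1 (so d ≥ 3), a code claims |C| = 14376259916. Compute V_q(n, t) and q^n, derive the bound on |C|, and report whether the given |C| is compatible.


V_q(n, t) = 85, q^n = 678223072849, Hamming bound = 7979094974, |C| = 14376259916 > bound (violated).

Step 1: Compute V_q(n, t) = Σ_{j=0}^1 C(n, j) (q−1)^j.
  j = 0: C(14,0)·(6)^0 = 1·1 = 1.
  j = 1: C(14,1)·(6)^1 = 14·6 = 84.
  V_q(n, t) = 1 + 84 = 85.
Step 2: q^n = 7^14 = 678223072849.
Step 3: Hamming bound ⌊q^n / V_q(n,t)⌋ = ⌊678223072849/85⌋ = 7979094974.
Step 4: Compare |C| = 14376259916 to 7979094974: violated.
The claimed |C| lies above the Hamming bound, so no 7-ary code of length 14 with d ≥ 3 can have 14376259916 codewords.


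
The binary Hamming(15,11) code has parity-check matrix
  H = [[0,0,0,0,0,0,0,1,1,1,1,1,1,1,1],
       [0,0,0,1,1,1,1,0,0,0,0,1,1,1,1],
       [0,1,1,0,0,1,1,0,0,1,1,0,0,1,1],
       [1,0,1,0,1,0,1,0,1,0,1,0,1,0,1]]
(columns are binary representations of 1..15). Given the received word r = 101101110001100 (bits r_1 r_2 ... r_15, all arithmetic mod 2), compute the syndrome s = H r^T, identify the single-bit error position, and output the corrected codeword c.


s = (1, 1, 1, 0)^T, error position = 14, corrected codeword c = 101101110001110

Compute s = H r^T mod 2 one row at a time:
  s_1 = 1 + 0 + 0 + 0 + 1 + 1 + 0 + 0 = 3 ≡ 1 (mod 2).
  s_2 = 1 + 0 + 1 + 1 + 1 + 1 + 0 + 0 = 5 ≡ 1 (mod 2).
  s_3 = 0 + 1 + 1 + 1 + 0 + 0 + 0 + 0 = 3 ≡ 1 (mod 2).
  s_4 = 1 + 1 + 0 + 1 + 0 + 0 + 1 + 0 = 4 ≡ 0 (mod 2).
s = (1, 1, 1, 0)^T — this equals column 14 of H (binary 1110), so error is at position 14.
Correct: flip bit 14 of r = 101101110001100 to get c = 101101110001110.


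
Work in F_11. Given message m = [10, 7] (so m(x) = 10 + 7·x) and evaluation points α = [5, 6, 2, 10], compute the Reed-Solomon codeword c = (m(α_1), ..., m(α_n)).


c = [1, 8, 2, 3]

Message polynomial: m(x) = 10 + 7·x (mod 11).
For each evaluation point α_i, compute m(α_i) mod 11:
  α_1 = 5: Horner steps 7 → 1, so m(5) = 1.
  α_2 = 6: Horner steps 7 → 8, so m(6) = 8.
  α_3 = 2: Horner steps 7 → 2, so m(2) = 2.
  α_4 = 10: Horner steps 7 → 3, so m(10) = 3.
Codeword c = [1, 8, 2, 3] ∈ F_11^4.


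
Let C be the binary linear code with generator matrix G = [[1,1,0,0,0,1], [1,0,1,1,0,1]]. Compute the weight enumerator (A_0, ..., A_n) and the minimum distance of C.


Weight distribution: A_0 = 1, A_3 = 2, A_4 = 1. Minimum distance d = 3.

Enumerate all 2^2 = 4 messages m ∈ F_2^2.
For each, compute codeword c = mG in F_2^6, then tally its weight.
  m = 00 → c = 000000, weight = 0.
  m = 10 → c = 110001, weight = 3.
  m = 01 → c = 101101, weight = 4.
  m = 11 → c = 011100, weight = 3.
Tally weights:
  weight 0: 1 codewords.
  weight 3: 2 codewords.
  weight 4: 1 codewords.
Minimum distance d = smallest w > 0 with A_w > 0 = 3.
Sanity: Σ A_w = 4 = 2^2 = 4 ✓.


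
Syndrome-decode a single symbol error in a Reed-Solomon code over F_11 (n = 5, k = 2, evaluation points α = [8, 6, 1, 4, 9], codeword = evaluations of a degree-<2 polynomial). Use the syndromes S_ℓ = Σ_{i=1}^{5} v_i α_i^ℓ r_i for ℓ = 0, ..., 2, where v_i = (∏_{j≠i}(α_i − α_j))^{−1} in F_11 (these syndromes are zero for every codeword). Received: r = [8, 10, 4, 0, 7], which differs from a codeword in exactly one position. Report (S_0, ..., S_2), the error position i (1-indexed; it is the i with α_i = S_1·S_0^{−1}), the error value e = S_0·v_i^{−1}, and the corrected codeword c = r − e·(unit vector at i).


S = (10, 7, 6), error at position 4, error magnitude e = 10, c = [8, 10, 4, 1, 7].

Step 1: column multipliers v_i = (∏_{j≠i}(α_i − α_j))^{−1} mod 11.
  i = 1 (α = 8): (8−6)(8−1)(8−4)(8−9) = 2·7·4·(−1) = −56 ≡ 10, so v_1 = 10^{−1} = 10 (mod 11).
  i = 2 (α = 6): (6−8)(6−1)(6−4)(6−9) = (−2)·5·2·(−3) = 60 ≡ 5, so v_2 = 5^{−1} = 9 (mod 11).
  i = 3 (α = 1): (1−8)(1−6)(1−4)(1−9) = (−7)·(−5)·(−3)·(−8) = 840 ≡ 4, so v_3 = 4^{−1} = 3 (mod 11).
  i = 4 (α = 4): (4−8)(4−6)(4−1)(4−9) = (−4)·(−2)·3·(−5) = −120 ≡ 1, so v_4 = 1^{−1} = 1 (mod 11).
  i = 5 (α = 9): (9−8)(9−6)(9−1)(9−4) = 1·3·8·5 = 120 ≡ 10, so v_5 = 10^{−1} = 10 (mod 11).
  v = [10, 9, 3, 1, 10].
Step 2: syndromes of r = [8, 10, 4, 0, 7] (all sums mod 11).
  S_0 = Σ v_i r_i = 10·8 + 9·10 + 3·4 + 1·0 + 10·7 = 252 ≡ 10.
  S_1 = Σ v_i α_i r_i = 10·8·8 + 9·6·10 + 3·1·4 + 1·4·0 + 10·9·7 = 1822 ≡ 7.
  α_i^2 mod 11 = [9, 3, 1, 5, 4].
  S_2 = Σ v_i α_i^2 r_i = 10·9·8 + 9·3·10 + 3·1·4 + 1·5·0 + 10·4·7 = 1282 ≡ 6.
  S = (10, 7, 6) ≠ 0, so r is not a codeword (an error is present).
Step 3: locate the error. For a single error e at position i, S_ℓ = v_i·e·α_i^ℓ, so α_err = S_1/S_0.
  S_0^{−1} = 10^{−1} = 10 (mod 11), so α_err = 7·10 = 70 ≡ 4 = α_4. Error position i = 4.
  Consistency check: S_2/S_1 = 6·8 = 48 ≡ 4 = α_err ✓ (single-error assumption holds).
Step 4: error magnitude e = S_0/v_4 = S_0·∏_{j≠4}(α_4 − α_j) = 10·1 = 10 ≡ 10 (mod 11).
Step 5: correct position 4: c_4 = r_4 − e = 0 − 10 ≡ 1 (mod 11). Hence c = [8, 10, 4, 1, 7].
  Check: interpolating c through the α_i gives m(x) = 5 + 10·x (degree < 2) with m(α_i) = c_i for every i, so c is indeed a codeword.


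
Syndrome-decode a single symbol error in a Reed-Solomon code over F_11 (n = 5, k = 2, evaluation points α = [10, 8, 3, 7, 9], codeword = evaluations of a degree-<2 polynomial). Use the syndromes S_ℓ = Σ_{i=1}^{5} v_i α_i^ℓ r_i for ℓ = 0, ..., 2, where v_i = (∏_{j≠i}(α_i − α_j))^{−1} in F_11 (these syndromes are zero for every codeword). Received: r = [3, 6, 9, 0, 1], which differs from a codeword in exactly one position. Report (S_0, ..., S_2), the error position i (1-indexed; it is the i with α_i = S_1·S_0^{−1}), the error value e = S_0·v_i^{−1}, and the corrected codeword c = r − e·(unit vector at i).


S = (2, 9, 2), error at position 1, error magnitude e = 7, c = [7, 6, 9, 0, 1].

Step 1: column multipliers v_i = (∏_{j≠i}(α_i − α_j))^{−1} mod 11.
  i = 1 (α = 10): (10−8)(10−3)(10−7)(10−9) = 2·7·3·1 = 42 ≡ 9, so v_1 = 9^{−1} = 5 (mod 11).
  i = 2 (α = 8): (8−10)(8−3)(8−7)(8−9) = (−2)·5·1·(−1) = 10 ≡ 10, so v_2 = 10^{−1} = 10 (mod 11).
  i = 3 (α = 3): (3−10)(3−8)(3−7)(3−9) = (−7)·(−5)·(−4)·(−6) = 840 ≡ 4, so v_3 = 4^{−1} = 3 (mod 11).
  i = 4 (α = 7): (7−10)(7−8)(7−3)(7−9) = (−3)·(−1)·4·(−2) = −24 ≡ 9, so v_4 = 9^{−1} = 5 (mod 11).
  i = 5 (α = 9): (9−10)(9−8)(9−3)(9−7) = (−1)·1·6·2 = −12 ≡ 10, so v_5 = 10^{−1} = 10 (mod 11).
  v = [5, 10, 3, 5, 10].
Step 2: syndromes of r = [3, 6, 9, 0, 1] (all sums mod 11).
  S_0 = Σ v_i r_i = 5·3 + 10·6 + 3·9 + 5·0 + 10·1 = 112 ≡ 2.
  S_1 = Σ v_i α_i r_i = 5·10·3 + 10·8·6 + 3·3·9 + 5·7·0 + 10·9·1 = 801 ≡ 9.
  α_i^2 mod 11 = [1, 9, 9, 5, 4].
  S_2 = Σ v_i α_i^2 r_i = 5·1·3 + 10·9·6 + 3·9·9 + 5·5·0 + 10·4·1 = 838 ≡ 2.
  S = (2, 9, 2) ≠ 0, so r is not a codeword (an error is present).
Step 3: locate the error. For a single error e at position i, S_ℓ = v_i·e·α_i^ℓ, so α_err = S_1/S_0.
  S_0^{−1} = 2^{−1} = 6 (mod 11), so α_err = 9·6 = 54 ≡ 10 = α_1. Error position i = 1.
  Consistency check: S_2/S_1 = 2·5 = 10 ≡ 10 = α_err ✓ (single-error assumption holds).
Step 4: error magnitude e = S_0/v_1 = S_0·∏_{j≠1}(α_1 − α_j) = 2·9 = 18 ≡ 7 (mod 11).
Step 5: correct position 1: c_1 = r_1 − e = 3 − 7 ≡ 7 (mod 11). Hence c = [7, 6, 9, 0, 1].
  Check: interpolating c through the α_i gives m(x) = 2 + 6·x (degree < 2) with m(α_i) = c_i for every i, so c is indeed a codeword.


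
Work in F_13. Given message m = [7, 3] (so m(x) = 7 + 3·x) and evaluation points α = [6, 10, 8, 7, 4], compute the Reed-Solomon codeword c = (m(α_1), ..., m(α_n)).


c = [12, 11, 5, 2, 6]

Message polynomial: m(x) = 7 + 3·x (mod 13).
For each evaluation point α_i, compute m(α_i) mod 13:
  α_1 = 6: Horner steps 3 → 12, so m(6) = 12.
  α_2 = 10: Horner steps 3 → 11, so m(10) = 11.
  α_3 = 8: Horner steps 3 → 5, so m(8) = 5.
  α_4 = 7: Horner steps 3 → 2, so m(7) = 2.
  α_5 = 4: Horner steps 3 → 6, so m(4) = 6.
Codeword c = [12, 11, 5, 2, 6] ∈ F_13^5.


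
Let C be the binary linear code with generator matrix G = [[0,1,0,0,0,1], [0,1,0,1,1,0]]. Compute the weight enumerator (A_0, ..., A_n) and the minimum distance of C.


Weight distribution: A_0 = 1, A_2 = 1, A_3 = 2. Minimum distance d = 2.

Enumerate all 2^2 = 4 messages m ∈ F_2^2.
For each, compute codeword c = mG in F_2^6, then tally its weight.
  m = 00 → c = 000000, weight = 0.
  m = 10 → c = 010001, weight = 2.
  m = 01 → c = 010110, weight = 3.
  m = 11 → c = 000111, weight = 3.
Tally weights:
  weight 0: 1 codewords.
  weight 2: 1 codewords.
  weight 3: 2 codewords.
Minimum distance d = smallest w > 0 with A_w > 0 = 2.
Sanity: Σ A_w = 4 = 2^2 = 4 ✓.


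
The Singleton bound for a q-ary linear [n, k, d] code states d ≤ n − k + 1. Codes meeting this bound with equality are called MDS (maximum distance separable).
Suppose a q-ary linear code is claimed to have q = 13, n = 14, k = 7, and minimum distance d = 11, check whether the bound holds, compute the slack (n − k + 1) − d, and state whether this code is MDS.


Singleton RHS = n − k + 1 = 8, slack = -3, bound violated (no such code; not MDS).

Singleton bound: d ≤ n − k + 1.
Here n = 14, k = 7, so n − k + 1 = 8.
Given d = 11, check d ≤ 8: NO.
Slack = (n − k + 1) − d = -3.
The slack is negative: d = 11 exceeds n − k + 1 = 8 by 3, so the Singleton bound is violated and no linear [14, 7, 11]_13 code can exist. In particular it is not MDS (MDS requires d = n − k + 1 exactly).
Description: the claimed parameters are [14, 7, 11]_13; such a code would be impossible (violates the Singleton bound).


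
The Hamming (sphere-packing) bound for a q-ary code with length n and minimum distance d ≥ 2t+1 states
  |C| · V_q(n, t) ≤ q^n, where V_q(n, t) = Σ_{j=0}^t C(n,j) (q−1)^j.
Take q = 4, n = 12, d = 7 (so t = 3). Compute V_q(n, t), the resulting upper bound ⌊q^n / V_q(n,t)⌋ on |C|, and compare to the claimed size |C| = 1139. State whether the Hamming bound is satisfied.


V_q(n, t) = 6571, q^n = 16777216, Hamming bound = 2553, |C| = 1139 ≤ bound (satisfied).

Step 1: Compute V_q(n, t) = Σ_{j=0}^3 C(n, j) (q−1)^j.
  j = 0: C(12,0)·(3)^0 = 1·1 = 1.
  j = 1: C(12,1)·(3)^1 = 12·3 = 36.
  j = 2: C(12,2)·(3)^2 = 66·9 = 594.
  j = 3: C(12,3)·(3)^3 = 220·27 = 5940.
  V_q(n, t) = 1 + 36 + 594 + 5940 = 6571.
Step 2: q^n = 4^12 = 16777216.
Step 3: Hamming bound ⌊q^n / V_q(n,t)⌋ = ⌊16777216/6571⌋ = 2553.
Step 4: Compare |C| = 1139 to 2553: satisfied.
The claimed |C| lies below the Hamming bound.


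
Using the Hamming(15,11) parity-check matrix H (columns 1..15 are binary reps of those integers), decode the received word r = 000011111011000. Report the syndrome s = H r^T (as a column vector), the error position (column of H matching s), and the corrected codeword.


s = (0, 0, 1, 0)^T, error position = 2, corrected codeword c = 010011111011000

Compute s = H r^T mod 2 one row at a time:
  s_1 = 1 + 1 + 0 + 1 + 1 + 0 + 0 + 0 = 4 ≡ 0 (mod 2).
  s_2 = 0 + 1 + 1 + 1 + 1 + 0 + 0 + 0 = 4 ≡ 0 (mod 2).
  s_3 = 0 + 0 + 1 + 1 + 0 + 1 + 0 + 0 = 3 ≡ 1 (mod 2).
  s_4 = 0 + 0 + 1 + 1 + 1 + 1 + 0 + 0 = 4 ≡ 0 (mod 2).
s = (0, 0, 1, 0)^T — this equals column 2 of H (binary 0010), so error is at position 2.
Correct: flip bit 2 of r = 000011111011000 to get c = 010011111011000.


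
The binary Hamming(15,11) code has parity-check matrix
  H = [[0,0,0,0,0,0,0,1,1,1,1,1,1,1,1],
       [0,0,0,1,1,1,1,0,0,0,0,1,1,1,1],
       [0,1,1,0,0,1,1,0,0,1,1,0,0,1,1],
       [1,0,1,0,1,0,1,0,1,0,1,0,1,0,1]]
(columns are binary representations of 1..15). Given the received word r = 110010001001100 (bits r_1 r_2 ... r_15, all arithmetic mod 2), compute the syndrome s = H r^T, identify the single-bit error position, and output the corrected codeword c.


s = (1, 1, 1, 0)^T, error position = 14, corrected codeword c = 110010001001110

Compute s = H r^T mod 2 one row at a time:
  s_1 = 0 + 1 + 0 + 0 + 1 + 1 + 0 + 0 = 3 ≡ 1 (mod 2).
  s_2 = 0 + 1 + 0 + 0 + 1 + 1 + 0 + 0 = 3 ≡ 1 (mod 2).
  s_3 = 1 + 0 + 0 + 0 + 0 + 0 + 0 + 0 = 1 ≡ 1 (mod 2).
  s_4 = 1 + 0 + 1 + 0 + 1 + 0 + 1 + 0 = 4 ≡ 0 (mod 2).
s = (1, 1, 1, 0)^T — this equals column 14 of H (binary 1110), so error is at position 14.
Correct: flip bit 14 of r = 110010001001100 to get c = 110010001001110.


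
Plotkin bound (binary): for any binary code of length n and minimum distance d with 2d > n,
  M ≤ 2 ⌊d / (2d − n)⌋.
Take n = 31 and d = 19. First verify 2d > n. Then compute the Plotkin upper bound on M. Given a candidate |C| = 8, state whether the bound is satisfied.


Plotkin bound M ≤ 4; given |C| = 8 > bound (violated).

Check applicability: 2d = 38, n = 31.
2d − n = 7 > 0, so Plotkin applies.
Compute d/(2d−n) = 19/7 ≈ 2.7143.
⌊d/(2d−n)⌋ = 2.
Plotkin bound: M ≤ 2·2 = 4.
Given |C| = 8, check: VIOLATED.
This |C| is above the Plotkin bound, so no binary code with n = 31, d = 19 and 8 codewords exists.


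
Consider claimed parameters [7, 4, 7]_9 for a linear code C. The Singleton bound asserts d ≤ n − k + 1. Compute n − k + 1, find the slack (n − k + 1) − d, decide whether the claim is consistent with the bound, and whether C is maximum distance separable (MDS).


Singleton RHS = n − k + 1 = 4, slack = -3, bound violated (no such code; not MDS).

Singleton bound: d ≤ n − k + 1.
Here n = 7, k = 4, so n − k + 1 = 4.
Given d = 7, check d ≤ 4: NO.
Slack = (n − k + 1) − d = -3.
The slack is negative: d = 7 exceeds n − k + 1 = 4 by 3, so the Singleton bound is violated and no linear [7, 4, 7]_9 code can exist. In particular it is not MDS (MDS requires d = n − k + 1 exactly).
Description: the claimed parameters are [7, 4, 7]_9; such a code would be impossible (violates the Singleton bound).


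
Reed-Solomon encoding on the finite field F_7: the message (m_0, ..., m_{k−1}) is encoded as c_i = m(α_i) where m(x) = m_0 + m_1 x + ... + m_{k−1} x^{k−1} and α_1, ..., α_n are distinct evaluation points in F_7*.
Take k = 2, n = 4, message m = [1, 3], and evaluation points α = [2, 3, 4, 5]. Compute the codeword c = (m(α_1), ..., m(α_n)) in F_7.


c = [0, 3, 6, 2]

Message polynomial: m(x) = 1 + 3·x (mod 7).
For each evaluation point α_i, compute m(α_i) mod 7:
  α_1 = 2: Horner steps 3 → 0, so m(2) = 0.
  α_2 = 3: Horner steps 3 → 3, so m(3) = 3.
  α_3 = 4: Horner steps 3 → 6, so m(4) = 6.
  α_4 = 5: Horner steps 3 → 2, so m(5) = 2.
Codeword c = [0, 3, 6, 2] ∈ F_7^4.


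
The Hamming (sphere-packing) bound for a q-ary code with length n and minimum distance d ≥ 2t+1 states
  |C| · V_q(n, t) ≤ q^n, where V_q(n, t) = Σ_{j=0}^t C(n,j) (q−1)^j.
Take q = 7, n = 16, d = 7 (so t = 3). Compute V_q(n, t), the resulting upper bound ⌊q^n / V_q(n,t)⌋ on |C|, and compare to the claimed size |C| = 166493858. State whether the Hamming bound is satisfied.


V_q(n, t) = 125377, q^n = 33232930569601, Hamming bound = 265064011, |C| = 166493858 ≤ bound (satisfied).

Step 1: Compute V_q(n, t) = Σ_{j=0}^3 C(n, j) (q−1)^j.
  j = 0: C(16,0)·(6)^0 = 1·1 = 1.
  j = 1: C(16,1)·(6)^1 = 16·6 = 96.
  j = 2: C(16,2)·(6)^2 = 120·36 = 4320.
  j = 3: C(16,3)·(6)^3 = 560·216 = 120960.
  V_q(n, t) = 1 + 96 + 4320 + 120960 = 125377.
Step 2: q^n = 7^16 = 33232930569601.
Step 3: Hamming bound ⌊q^n / V_q(n,t)⌋ = ⌊33232930569601/125377⌋ = 265064011.
Step 4: Compare |C| = 166493858 to 265064011: satisfied.
The claimed |C| lies below the Hamming bound.


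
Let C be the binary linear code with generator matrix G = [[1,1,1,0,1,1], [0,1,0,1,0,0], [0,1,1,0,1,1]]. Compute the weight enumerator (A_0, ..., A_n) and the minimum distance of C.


Weight distribution: A_0 = 1, A_1 = 1, A_2 = 1, A_3 = 1, A_4 = 2, A_5 = 2. Minimum distance d = 1.

Enumerate all 2^3 = 8 messages m ∈ F_2^3.
For each, compute codeword c = mG in F_2^6, then tally its weight.
  m = 000 → c = 000000, weight = 0.
  m = 100 → c = 111011, weight = 5.
  m = 010 → c = 010100, weight = 2.
  m = 110 → c = 101111, weight = 5.
  m = 001 → c = 011011, weight = 4.
  m = 101 → c = 100000, weight = 1.
  m = 011 → c = 001111, weight = 4.
  m = 111 → c = 110100, weight = 3.
Tally weights:
  weight 0: 1 codewords.
  weight 1: 1 codewords.
  weight 2: 1 codewords.
  weight 3: 1 codewords.
  weight 4: 2 codewords.
  weight 5: 2 codewords.
Minimum distance d = smallest w > 0 with A_w > 0 = 1.
Sanity: Σ A_w = 8 = 2^3 = 8 ✓.


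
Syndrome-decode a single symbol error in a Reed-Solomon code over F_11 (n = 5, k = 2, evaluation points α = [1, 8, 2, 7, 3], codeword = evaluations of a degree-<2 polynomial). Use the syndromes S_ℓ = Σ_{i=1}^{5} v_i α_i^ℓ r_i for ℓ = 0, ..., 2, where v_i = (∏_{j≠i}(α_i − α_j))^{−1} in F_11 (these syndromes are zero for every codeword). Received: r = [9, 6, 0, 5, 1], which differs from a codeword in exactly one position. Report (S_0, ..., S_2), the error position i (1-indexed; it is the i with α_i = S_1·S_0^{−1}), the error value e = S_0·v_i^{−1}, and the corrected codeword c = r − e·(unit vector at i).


S = (3, 3, 3), error at position 1, error magnitude e = 10, c = [10, 6, 0, 5, 1].

Step 1: column multipliers v_i = (∏_{j≠i}(α_i − α_j))^{−1} mod 11.
  i = 1 (α = 1): (1−8)(1−2)(1−7)(1−3) = (−7)·(−1)·(−6)·(−2) = 84 ≡ 7, so v_1 = 7^{−1} = 8 (mod 11).
  i = 2 (α = 8): (8−1)(8−2)(8−7)(8−3) = 7·6·1·5 = 210 ≡ 1, so v_2 = 1^{−1} = 1 (mod 11).
  i = 3 (α = 2): (2−1)(2−8)(2−7)(2−3) = 1·(−6)·(−5)·(−1) = −30 ≡ 3, so v_3 = 3^{−1} = 4 (mod 11).
  i = 4 (α = 7): (7−1)(7−8)(7−2)(7−3) = 6·(−1)·5·4 = −120 ≡ 1, so v_4 = 1^{−1} = 1 (mod 11).
  i = 5 (α = 3): (3−1)(3−8)(3−2)(3−7) = 2·(−5)·1·(−4) = 40 ≡ 7, so v_5 = 7^{−1} = 8 (mod 11).
  v = [8, 1, 4, 1, 8].
Step 2: syndromes of r = [9, 6, 0, 5, 1] (all sums mod 11).
  S_0 = Σ v_i r_i = 8·9 + 1·6 + 4·0 + 1·5 + 8·1 = 91 ≡ 3.
  S_1 = Σ v_i α_i r_i = 8·1·9 + 1·8·6 + 4·2·0 + 1·7·5 + 8·3·1 = 179 ≡ 3.
  α_i^2 mod 11 = [1, 9, 4, 5, 9].
  S_2 = Σ v_i α_i^2 r_i = 8·1·9 + 1·9·6 + 4·4·0 + 1·5·5 + 8·9·1 = 223 ≡ 3.
  S = (3, 3, 3) ≠ 0, so r is not a codeword (an error is present).
Step 3: locate the error. For a single error e at position i, S_ℓ = v_i·e·α_i^ℓ, so α_err = S_1/S_0.
  S_0^{−1} = 3^{−1} = 4 (mod 11), so α_err = 3·4 = 12 ≡ 1 = α_1. Error position i = 1.
  Consistency check: S_2/S_1 = 3·4 = 12 ≡ 1 = α_err ✓ (single-error assumption holds).
Step 4: error magnitude e = S_0/v_1 = S_0·∏_{j≠1}(α_1 − α_j) = 3·7 = 21 ≡ 10 (mod 11).
Step 5: correct position 1: c_1 = r_1 − e = 9 − 10 ≡ 10 (mod 11). Hence c = [10, 6, 0, 5, 1].
  Check: interpolating c through the α_i gives m(x) = 9 + 1·x (degree < 2) with m(α_i) = c_i for every i, so c is indeed a codeword.


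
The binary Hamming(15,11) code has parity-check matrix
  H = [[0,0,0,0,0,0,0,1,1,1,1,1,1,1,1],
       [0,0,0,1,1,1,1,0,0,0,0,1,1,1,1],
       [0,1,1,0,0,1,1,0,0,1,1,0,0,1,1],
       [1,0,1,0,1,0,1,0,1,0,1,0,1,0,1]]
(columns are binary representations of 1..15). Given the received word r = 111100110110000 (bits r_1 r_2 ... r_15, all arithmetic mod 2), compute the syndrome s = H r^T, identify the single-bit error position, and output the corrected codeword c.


s = (1, 0, 1, 0)^T, error position = 10, corrected codeword c = 111100110010000

Compute s = H r^T mod 2 one row at a time:
  s_1 = 1 + 0 + 1 + 1 + 0 + 0 + 0 + 0 = 3 ≡ 1 (mod 2).
  s_2 = 1 + 0 + 0 + 1 + 0 + 0 + 0 + 0 = 2 ≡ 0 (mod 2).
  s_3 = 1 + 1 + 0 + 1 + 1 + 1 + 0 + 0 = 5 ≡ 1 (mod 2).
  s_4 = 1 + 1 + 0 + 1 + 0 + 1 + 0 + 0 = 4 ≡ 0 (mod 2).
s = (1, 0, 1, 0)^T — this equals column 10 of H (binary 1010), so error is at position 10.
Correct: flip bit 10 of r = 111100110110000 to get c = 111100110010000.


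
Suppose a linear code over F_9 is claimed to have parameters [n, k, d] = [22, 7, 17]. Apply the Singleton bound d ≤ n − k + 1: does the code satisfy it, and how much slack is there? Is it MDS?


Singleton RHS = n − k + 1 = 16, slack = -1, bound violated (no such code; not MDS).

Singleton bound: d ≤ n − k + 1.
Here n = 22, k = 7, so n − k + 1 = 16.
Given d = 17, check d ≤ 16: NO.
Slack = (n − k + 1) − d = -1.
The slack is negative: d = 17 exceeds n − k + 1 = 16 by 1, so the Singleton bound is violated and no linear [22, 7, 17]_9 code can exist. In particular it is not MDS (MDS requires d = n − k + 1 exactly).
Description: the claimed parameters are [22, 7, 17]_9; such a code would be impossible (violates the Singleton bound).


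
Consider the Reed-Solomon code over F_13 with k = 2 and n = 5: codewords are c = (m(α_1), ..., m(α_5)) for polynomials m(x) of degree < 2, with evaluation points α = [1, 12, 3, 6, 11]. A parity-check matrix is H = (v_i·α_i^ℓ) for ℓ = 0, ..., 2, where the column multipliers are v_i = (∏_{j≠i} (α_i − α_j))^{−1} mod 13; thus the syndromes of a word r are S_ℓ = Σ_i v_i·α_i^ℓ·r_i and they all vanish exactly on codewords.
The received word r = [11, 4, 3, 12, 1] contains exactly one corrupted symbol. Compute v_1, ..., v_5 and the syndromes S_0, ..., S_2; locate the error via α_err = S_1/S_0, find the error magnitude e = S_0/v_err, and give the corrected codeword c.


S = (5, 5, 5), error at position 1, error magnitude e = 1, c = [10, 4, 3, 12, 1].

Step 1: column multipliers v_i = (∏_{j≠i}(α_i − α_j))^{−1} mod 13.
  i = 1 (α = 1): (1−12)(1−3)(1−6)(1−11) = (−11)·(−2)·(−5)·(−10) = 1100 ≡ 8, so v_1 = 8^{−1} = 5 (mod 13).
  i = 2 (α = 12): (12−1)(12−3)(12−6)(12−11) = 11·9·6·1 = 594 ≡ 9, so v_2 = 9^{−1} = 3 (mod 13).
  i = 3 (α = 3): (3−1)(3−12)(3−6)(3−11) = 2·(−9)·(−3)·(−8) = −432 ≡ 10, so v_3 = 10^{−1} = 4 (mod 13).
  i = 4 (α = 6): (6−1)(6−12)(6−3)(6−11) = 5·(−6)·3·(−5) = 450 ≡ 8, so v_4 = 8^{−1} = 5 (mod 13).
  i = 5 (α = 11): (11−1)(11−12)(11−3)(11−6) = 10·(−1)·8·5 = −400 ≡ 3, so v_5 = 3^{−1} = 9 (mod 13).
  v = [5, 3, 4, 5, 9].
Step 2: syndromes of r = [11, 4, 3, 12, 1] (all sums mod 13).
  S_0 = Σ v_i r_i = 5·11 + 3·4 + 4·3 + 5·12 + 9·1 = 148 ≡ 5.
  S_1 = Σ v_i α_i r_i = 5·1·11 + 3·12·4 + 4·3·3 + 5·6·12 + 9·11·1 = 694 ≡ 5.
  α_i^2 mod 13 = [1, 1, 9, 10, 4].
  S_2 = Σ v_i α_i^2 r_i = 5·1·11 + 3·1·4 + 4·9·3 + 5·10·12 + 9·4·1 = 811 ≡ 5.
  S = (5, 5, 5) ≠ 0, so r is not a codeword (an error is present).
Step 3: locate the error. For a single error e at position i, S_ℓ = v_i·e·α_i^ℓ, so α_err = S_1/S_0.
  S_0^{−1} = 5^{−1} = 8 (mod 13), so α_err = 5·8 = 40 ≡ 1 = α_1. Error position i = 1.
  Consistency check: S_2/S_1 = 5·8 = 40 ≡ 1 = α_err ✓ (single-error assumption holds).
Step 4: error magnitude e = S_0/v_1 = S_0·∏_{j≠1}(α_1 − α_j) = 5·8 = 40 ≡ 1 (mod 13).
Step 5: correct position 1: c_1 = r_1 − e = 11 − 1 ≡ 10 (mod 13). Hence c = [10, 4, 3, 12, 1].
  Check: interpolating c through the α_i gives m(x) = 7 + 3·x (degree < 2) with m(α_i) = c_i for every i, so c is indeed a codeword.


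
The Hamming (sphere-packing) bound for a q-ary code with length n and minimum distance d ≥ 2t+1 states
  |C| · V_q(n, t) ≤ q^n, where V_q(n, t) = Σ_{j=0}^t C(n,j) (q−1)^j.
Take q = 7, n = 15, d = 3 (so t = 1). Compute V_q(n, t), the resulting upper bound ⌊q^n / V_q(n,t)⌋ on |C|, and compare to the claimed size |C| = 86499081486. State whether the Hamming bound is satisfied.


V_q(n, t) = 91, q^n = 4747561509943, Hamming bound = 52171005603, |C| = 86499081486 > bound (violated).

Step 1: Compute V_q(n, t) = Σ_{j=0}^1 C(n, j) (q−1)^j.
  j = 0: C(15,0)·(6)^0 = 1·1 = 1.
  j = 1: C(15,1)·(6)^1 = 15·6 = 90.
  V_q(n, t) = 1 + 90 = 91.
Step 2: q^n = 7^15 = 4747561509943.
Step 3: Hamming bound ⌊q^n / V_q(n,t)⌋ = ⌊4747561509943/91⌋ = 52171005603.
Step 4: Compare |C| = 86499081486 to 52171005603: violated.
The claimed |C| lies above the Hamming bound, so no 7-ary code of length 15 with d ≥ 3 can have 86499081486 codewords.


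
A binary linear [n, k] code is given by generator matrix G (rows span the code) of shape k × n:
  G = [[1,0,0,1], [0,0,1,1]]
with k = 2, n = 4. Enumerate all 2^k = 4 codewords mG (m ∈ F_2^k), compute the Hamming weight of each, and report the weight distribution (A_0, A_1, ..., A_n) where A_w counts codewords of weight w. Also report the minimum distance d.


Weight distribution: A_0 = 1, A_2 = 3. Minimum distance d = 2.

Enumerate all 2^2 = 4 messages m ∈ F_2^2.
For each, compute codeword c = mG in F_2^4, then tally its weight.
  m = 00 → c = 0000, weight = 0.
  m = 10 → c = 1001, weight = 2.
  m = 01 → c = 0011, weight = 2.
  m = 11 → c = 1010, weight = 2.
Tally weights:
  weight 0: 1 codewords.
  weight 2: 3 codewords.
Minimum distance d = smallest w > 0 with A_w > 0 = 2.
Sanity: Σ A_w = 4 = 2^2 = 4 ✓.


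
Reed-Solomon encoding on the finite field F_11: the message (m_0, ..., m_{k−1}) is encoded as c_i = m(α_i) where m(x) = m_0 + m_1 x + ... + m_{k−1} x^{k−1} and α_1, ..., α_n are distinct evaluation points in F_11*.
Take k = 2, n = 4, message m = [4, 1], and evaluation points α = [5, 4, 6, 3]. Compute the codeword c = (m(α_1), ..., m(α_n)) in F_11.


c = [9, 8, 10, 7]

Message polynomial: m(x) = 4 + 1·x (mod 11).
For each evaluation point α_i, compute m(α_i) mod 11:
  α_1 = 5: Horner steps 1 → 9, so m(5) = 9.
  α_2 = 4: Horner steps 1 → 8, so m(4) = 8.
  α_3 = 6: Horner steps 1 → 10, so m(6) = 10.
  α_4 = 3: Horner steps 1 → 7, so m(3) = 7.
Codeword c = [9, 8, 10, 7] ∈ F_11^4.


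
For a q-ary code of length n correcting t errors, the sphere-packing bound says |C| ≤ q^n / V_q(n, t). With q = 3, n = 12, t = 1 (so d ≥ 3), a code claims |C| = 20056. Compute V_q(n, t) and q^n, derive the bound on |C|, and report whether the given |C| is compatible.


V_q(n, t) = 25, q^n = 531441, Hamming bound = 21257, |C| = 20056 ≤ bound (satisfied).

Step 1: Compute V_q(n, t) = Σ_{j=0}^1 C(n, j) (q−1)^j.
  j = 0: C(12,0)·(2)^0 = 1·1 = 1.
  j = 1: C(12,1)·(2)^1 = 12·2 = 24.
  V_q(n, t) = 1 + 24 = 25.
Step 2: q^n = 3^12 = 531441.
Step 3: Hamming bound ⌊q^n / V_q(n,t)⌋ = ⌊531441/25⌋ = 21257.
Step 4: Compare |C| = 20056 to 21257: satisfied.
The claimed |C| lies below the Hamming bound.
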